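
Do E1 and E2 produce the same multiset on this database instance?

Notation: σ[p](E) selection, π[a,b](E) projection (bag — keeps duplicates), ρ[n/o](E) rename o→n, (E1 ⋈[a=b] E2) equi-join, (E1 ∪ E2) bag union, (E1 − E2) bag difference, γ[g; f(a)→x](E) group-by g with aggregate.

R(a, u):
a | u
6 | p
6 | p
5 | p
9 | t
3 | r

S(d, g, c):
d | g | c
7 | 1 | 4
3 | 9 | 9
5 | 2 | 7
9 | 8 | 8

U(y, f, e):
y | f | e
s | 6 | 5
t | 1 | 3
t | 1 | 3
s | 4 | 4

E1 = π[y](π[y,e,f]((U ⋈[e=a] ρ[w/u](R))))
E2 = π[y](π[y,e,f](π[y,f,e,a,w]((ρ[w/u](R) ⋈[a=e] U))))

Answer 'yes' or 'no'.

E1 row counts bottom-up:
  U → 4
  R → 5
  ρ[w/u](R) → 5
  (U ⋈[e=a] ρ[w/u](R)) → 3
  π[y,e,f]((U ⋈[e=a] ρ[w/u](R))) → 3
  π[y](π[y,e,f]((U ⋈[e=a] ρ[w/u](R)))) → 3
E2 row counts bottom-up:
  R → 5
  ρ[w/u](R) → 5
  U → 4
  (ρ[w/u](R) ⋈[a=e] U) → 3
  π[y,f,e,a,w]((ρ[w/u](R) ⋈[a=e] U)) → 3
  π[y,e,f](π[y,f,e,a,w]((ρ[w/u](R) ⋈[a=e] U))) → 3
  π[y](π[y,e,f](π[y,f,e,a,w]((ρ[w/u](R) ⋈[a=e] U)))) → 3

E1 and E2 produce the same multiset:
y
s
t
t

yes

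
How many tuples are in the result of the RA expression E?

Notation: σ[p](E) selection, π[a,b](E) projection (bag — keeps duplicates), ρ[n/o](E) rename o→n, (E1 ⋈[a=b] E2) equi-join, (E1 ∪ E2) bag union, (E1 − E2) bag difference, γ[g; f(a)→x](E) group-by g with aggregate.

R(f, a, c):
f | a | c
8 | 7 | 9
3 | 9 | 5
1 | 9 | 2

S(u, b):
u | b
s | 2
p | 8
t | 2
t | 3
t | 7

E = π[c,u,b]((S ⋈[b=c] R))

Subexpression sizes:
  S → 5
  R → 3
  (S ⋈[b=c] R) → 2
  π[c,u,b]((S ⋈[b=c] R)) → 2

|E| = 2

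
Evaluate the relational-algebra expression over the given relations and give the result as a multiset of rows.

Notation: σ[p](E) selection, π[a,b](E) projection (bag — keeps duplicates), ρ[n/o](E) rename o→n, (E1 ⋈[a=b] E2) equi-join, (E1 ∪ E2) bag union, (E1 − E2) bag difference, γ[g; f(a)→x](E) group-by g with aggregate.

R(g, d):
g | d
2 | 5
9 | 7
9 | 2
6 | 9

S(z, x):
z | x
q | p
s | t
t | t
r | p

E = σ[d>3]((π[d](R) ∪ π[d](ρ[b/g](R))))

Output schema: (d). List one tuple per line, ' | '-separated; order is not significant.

Subexpression sizes:
  R → 4
  π[d](R) → 4
  R → 4
  ρ[b/g](R) → 4
  π[d](ρ[b/g](R)) → 4
  (π[d](R) ∪ π[d](ρ[b/g](R))) → 8
  σ[d>3]((π[d](R) ∪ π[d](ρ[b/g](R)))) → 6

== RESULT ==
d
5
5
7
7
9
9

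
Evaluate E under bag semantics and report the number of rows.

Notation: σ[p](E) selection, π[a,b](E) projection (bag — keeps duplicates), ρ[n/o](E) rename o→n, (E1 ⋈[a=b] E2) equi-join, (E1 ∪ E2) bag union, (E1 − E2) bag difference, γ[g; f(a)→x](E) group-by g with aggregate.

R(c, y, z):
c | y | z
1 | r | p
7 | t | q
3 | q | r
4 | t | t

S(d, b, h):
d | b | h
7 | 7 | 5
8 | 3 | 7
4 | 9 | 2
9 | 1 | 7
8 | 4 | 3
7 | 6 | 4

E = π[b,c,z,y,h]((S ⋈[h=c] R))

Row counts bottom-up:
  S → 6
  R → 4
  (S ⋈[h=c] R) → 4
  π[b,c,z,y,h]((S ⋈[h=c] R)) → 4

|E| = 4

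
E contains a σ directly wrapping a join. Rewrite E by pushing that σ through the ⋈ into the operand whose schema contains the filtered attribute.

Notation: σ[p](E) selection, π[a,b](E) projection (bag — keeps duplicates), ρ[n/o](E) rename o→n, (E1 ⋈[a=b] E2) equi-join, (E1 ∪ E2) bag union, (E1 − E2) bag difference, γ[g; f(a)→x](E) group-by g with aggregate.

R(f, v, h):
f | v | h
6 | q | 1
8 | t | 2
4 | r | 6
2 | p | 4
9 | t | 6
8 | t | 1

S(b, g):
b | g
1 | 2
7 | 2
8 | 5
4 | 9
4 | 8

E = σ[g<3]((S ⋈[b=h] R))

σ filters on g, owned by the left side.
E' = (σ[g<3](S) ⋈[b=h] R)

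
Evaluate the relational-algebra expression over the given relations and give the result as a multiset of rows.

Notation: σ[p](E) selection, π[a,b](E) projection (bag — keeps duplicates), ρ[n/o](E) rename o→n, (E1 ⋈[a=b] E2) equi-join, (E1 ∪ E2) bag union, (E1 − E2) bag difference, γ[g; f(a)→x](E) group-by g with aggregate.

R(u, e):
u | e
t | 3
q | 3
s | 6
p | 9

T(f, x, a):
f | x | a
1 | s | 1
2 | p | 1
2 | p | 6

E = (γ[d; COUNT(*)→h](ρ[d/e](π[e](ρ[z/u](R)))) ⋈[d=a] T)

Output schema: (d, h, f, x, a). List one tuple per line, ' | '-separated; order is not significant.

Per-node cardinality:
  R → 4
  ρ[z/u](R) → 4
  π[e](ρ[z/u](R)) → 4
  ρ[d/e](π[e](ρ[z/u](R))) → 4
  γ[d; COUNT(*)→h](ρ[d/e](π[e](ρ[z/u](R)))) → 3
  T → 3
  (γ[d; COUNT(*)→h](ρ[d/e](π[e](ρ[z/u](R)))) ⋈[d=a] T) → 1

== RESULT ==
d | h | f | x | a
6 | 1 | 2 | p | 6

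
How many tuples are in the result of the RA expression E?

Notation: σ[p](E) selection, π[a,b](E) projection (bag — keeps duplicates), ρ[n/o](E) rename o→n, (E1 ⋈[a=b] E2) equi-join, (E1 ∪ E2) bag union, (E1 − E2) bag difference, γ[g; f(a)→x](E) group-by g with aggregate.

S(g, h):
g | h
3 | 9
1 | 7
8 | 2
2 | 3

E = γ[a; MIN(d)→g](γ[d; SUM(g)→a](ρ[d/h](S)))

Subexpression sizes:
  S → 4
  ρ[d/h](S) → 4
  γ[d; SUM(g)→a](ρ[d/h](S)) → 4
  γ[a; MIN(d)→g](γ[d; SUM(g)→a](ρ[d/h](S))) → 4

|E| = 4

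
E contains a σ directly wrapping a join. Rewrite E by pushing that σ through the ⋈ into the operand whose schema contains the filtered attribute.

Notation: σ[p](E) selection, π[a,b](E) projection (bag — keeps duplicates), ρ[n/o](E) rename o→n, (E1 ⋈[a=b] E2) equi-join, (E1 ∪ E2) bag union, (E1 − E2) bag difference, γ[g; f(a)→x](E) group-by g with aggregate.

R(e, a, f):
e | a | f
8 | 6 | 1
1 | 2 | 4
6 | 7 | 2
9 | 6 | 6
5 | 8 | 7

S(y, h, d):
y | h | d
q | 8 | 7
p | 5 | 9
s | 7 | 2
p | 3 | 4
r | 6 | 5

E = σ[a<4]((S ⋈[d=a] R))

σ filters on a, owned by the right side.
E' = (S ⋈[d=a] σ[a<4](R))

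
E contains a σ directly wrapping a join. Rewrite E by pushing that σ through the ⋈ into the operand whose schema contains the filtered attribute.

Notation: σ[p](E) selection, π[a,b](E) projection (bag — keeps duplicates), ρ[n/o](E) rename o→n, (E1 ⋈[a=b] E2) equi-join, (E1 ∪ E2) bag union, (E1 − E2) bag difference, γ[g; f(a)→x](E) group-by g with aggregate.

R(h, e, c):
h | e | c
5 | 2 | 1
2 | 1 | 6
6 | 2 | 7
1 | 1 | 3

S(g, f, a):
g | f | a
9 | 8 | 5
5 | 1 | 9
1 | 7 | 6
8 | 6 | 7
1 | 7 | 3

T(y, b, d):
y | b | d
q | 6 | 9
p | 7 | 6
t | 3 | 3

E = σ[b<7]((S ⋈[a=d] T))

σ filters on b, owned by the right side.
E' = (S ⋈[a=d] σ[b<7](T))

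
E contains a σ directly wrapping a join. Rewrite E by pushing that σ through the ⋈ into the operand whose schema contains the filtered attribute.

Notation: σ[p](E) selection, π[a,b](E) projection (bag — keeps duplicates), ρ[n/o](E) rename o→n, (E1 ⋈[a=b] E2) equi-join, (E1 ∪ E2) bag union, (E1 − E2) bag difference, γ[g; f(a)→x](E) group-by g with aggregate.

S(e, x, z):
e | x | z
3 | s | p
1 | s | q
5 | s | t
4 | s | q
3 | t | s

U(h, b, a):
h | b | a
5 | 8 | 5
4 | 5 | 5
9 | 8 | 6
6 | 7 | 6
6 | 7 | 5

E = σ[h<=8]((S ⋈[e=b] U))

σ filters on h, owned by the right side.
E' = (S ⋈[e=b] σ[h<=8](U))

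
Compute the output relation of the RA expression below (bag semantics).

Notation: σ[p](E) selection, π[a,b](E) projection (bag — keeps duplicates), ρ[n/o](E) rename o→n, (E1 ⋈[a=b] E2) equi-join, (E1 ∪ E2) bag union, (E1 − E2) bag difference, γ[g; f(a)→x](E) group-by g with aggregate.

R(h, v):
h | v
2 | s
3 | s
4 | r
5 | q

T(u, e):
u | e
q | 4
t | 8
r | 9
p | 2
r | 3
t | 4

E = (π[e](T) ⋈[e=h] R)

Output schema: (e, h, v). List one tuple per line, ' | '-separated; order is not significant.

Per-node cardinality:
  T → 6
  π[e](T) → 6
  R → 4
  (π[e](T) ⋈[e=h] R) → 4

== RESULT ==
e | h | v
2 | 2 | s
3 | 3 | s
4 | 4 | r
4 | 4 | r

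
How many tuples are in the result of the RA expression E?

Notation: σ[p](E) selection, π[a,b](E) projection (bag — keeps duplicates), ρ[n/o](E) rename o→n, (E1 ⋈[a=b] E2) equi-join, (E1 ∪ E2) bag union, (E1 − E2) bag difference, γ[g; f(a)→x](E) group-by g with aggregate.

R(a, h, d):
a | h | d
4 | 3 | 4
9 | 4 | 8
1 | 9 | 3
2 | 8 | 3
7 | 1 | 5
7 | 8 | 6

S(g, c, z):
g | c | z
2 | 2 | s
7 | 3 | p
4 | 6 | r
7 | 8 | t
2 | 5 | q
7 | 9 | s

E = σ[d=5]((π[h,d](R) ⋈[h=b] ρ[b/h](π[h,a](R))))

Per-node cardinality:
  R → 6
  π[h,d](R) → 6
  R → 6
  π[h,a](R) → 6
  ρ[b/h](π[h,a](R)) → 6
  (π[h,d](R) ⋈[h=b] ρ[b/h](π[h,a](R))) → 8
  σ[d=5]((π[h,d](R) ⋈[h=b] ρ[b/h](π[h,a](R)))) → 1

|E| = 1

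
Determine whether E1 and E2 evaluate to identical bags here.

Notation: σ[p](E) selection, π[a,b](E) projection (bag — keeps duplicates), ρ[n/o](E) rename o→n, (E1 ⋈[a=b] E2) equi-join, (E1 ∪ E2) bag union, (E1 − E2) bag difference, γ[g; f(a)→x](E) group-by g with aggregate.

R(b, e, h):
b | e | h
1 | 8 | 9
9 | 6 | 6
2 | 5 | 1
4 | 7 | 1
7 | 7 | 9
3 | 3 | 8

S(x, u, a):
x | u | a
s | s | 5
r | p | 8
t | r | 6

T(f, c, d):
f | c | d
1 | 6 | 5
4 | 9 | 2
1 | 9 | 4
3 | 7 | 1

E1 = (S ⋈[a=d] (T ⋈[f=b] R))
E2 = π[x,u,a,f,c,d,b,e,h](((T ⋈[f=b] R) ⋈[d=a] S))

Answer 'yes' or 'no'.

E1 subexpression sizes:
  S → 3
  T → 4
  R → 6
  (T ⋈[f=b] R) → 4
  (S ⋈[a=d] (T ⋈[f=b] R)) → 1
E2 subexpression sizes:
  T → 4
  R → 6
  (T ⋈[f=b] R) → 4
  S → 3
  ((T ⋈[f=b] R) ⋈[d=a] S) → 1
  π[x,u,a,f,c,d,b,e,h](((T ⋈[f=b] R) ⋈[d=a] S)) → 1

E1 and E2 produce the same multiset:
x | u | a | f | c | d | b | e | h
s | s | 5 | 1 | 6 | 5 | 1 | 8 | 9

yes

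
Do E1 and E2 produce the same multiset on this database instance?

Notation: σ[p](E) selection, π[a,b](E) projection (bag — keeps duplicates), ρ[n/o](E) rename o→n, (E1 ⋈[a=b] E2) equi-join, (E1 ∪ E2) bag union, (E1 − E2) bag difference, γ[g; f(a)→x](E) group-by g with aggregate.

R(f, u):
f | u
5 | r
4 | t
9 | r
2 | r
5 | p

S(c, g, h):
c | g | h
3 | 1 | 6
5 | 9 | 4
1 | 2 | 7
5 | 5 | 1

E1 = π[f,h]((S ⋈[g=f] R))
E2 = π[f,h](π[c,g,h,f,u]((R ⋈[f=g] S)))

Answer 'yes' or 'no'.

E1 row counts bottom-up:
  S → 4
  R → 5
  (S ⋈[g=f] R) → 4
  π[f,h]((S ⋈[g=f] R)) → 4
E2 row counts bottom-up:
  R → 5
  S → 4
  (R ⋈[f=g] S) → 4
  π[c,g,h,f,u]((R ⋈[f=g] S)) → 4
  π[f,h](π[c,g,h,f,u]((R ⋈[f=g] S))) → 4

E1 and E2 produce the same multiset:
f | h
2 | 7
5 | 1
5 | 1
9 | 4

yes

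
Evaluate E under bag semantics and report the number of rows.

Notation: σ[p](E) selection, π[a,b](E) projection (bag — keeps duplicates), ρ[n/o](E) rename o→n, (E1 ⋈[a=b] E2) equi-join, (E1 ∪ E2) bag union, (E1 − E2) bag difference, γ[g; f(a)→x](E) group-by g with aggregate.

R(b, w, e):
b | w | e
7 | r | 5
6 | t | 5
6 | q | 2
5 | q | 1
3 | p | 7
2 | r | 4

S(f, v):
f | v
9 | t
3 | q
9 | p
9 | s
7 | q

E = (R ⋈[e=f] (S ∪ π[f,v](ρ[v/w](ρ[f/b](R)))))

Per-node cardinality:
  R → 6
  S → 5
  R → 6
  ρ[f/b](R) → 6
  ρ[v/w](ρ[f/b](R)) → 6
  π[f,v](ρ[v/w](ρ[f/b](R))) → 6
  (S ∪ π[f,v](ρ[v/w](ρ[f/b](R)))) → 11
  (R ⋈[e=f] (S ∪ π[f,v](ρ[v/w](ρ[f/b](R))))) → 5

|E| = 5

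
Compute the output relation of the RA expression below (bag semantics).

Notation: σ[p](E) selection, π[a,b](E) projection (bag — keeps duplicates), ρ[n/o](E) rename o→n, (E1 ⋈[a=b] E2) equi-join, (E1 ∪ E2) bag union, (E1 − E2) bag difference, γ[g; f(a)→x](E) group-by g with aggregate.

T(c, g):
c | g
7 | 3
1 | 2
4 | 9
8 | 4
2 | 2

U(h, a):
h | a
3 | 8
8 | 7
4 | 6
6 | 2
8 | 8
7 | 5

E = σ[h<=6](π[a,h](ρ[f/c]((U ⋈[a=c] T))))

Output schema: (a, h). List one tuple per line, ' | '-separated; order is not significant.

Stepwise |·|:
  U → 6
  T → 5
  (U ⋈[a=c] T) → 4
  ρ[f/c]((U ⋈[a=c] T)) → 4
  π[a,h](ρ[f/c]((U ⋈[a=c] T))) → 4
  σ[h<=6](π[a,h](ρ[f/c]((U ⋈[a=c] T)))) → 2

== RESULT ==
a | h
2 | 6
8 | 3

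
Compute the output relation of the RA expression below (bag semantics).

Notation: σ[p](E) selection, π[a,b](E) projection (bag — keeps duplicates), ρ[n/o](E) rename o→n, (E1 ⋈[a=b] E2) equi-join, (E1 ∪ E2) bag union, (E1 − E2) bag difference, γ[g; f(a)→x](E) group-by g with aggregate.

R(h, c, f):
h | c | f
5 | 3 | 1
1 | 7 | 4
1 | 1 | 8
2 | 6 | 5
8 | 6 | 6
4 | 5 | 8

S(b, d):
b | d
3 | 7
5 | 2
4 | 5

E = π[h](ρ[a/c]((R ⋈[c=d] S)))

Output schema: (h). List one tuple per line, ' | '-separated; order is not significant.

Stepwise |·|:
  R → 6
  S → 3
  (R ⋈[c=d] S) → 2
  ρ[a/c]((R ⋈[c=d] S)) → 2
  π[h](ρ[a/c]((R ⋈[c=d] S))) → 2

== RESULT ==
h
1
4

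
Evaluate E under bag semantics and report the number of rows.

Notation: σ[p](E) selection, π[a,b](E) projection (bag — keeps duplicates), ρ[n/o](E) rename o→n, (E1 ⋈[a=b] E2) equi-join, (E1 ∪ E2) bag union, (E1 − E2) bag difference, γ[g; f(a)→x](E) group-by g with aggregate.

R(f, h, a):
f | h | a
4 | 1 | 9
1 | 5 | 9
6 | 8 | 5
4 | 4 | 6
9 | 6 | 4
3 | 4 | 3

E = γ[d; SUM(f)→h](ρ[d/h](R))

Per-node cardinality:
  R → 6
  ρ[d/h](R) → 6
  γ[d; SUM(f)→h](ρ[d/h](R)) → 5

|E| = 5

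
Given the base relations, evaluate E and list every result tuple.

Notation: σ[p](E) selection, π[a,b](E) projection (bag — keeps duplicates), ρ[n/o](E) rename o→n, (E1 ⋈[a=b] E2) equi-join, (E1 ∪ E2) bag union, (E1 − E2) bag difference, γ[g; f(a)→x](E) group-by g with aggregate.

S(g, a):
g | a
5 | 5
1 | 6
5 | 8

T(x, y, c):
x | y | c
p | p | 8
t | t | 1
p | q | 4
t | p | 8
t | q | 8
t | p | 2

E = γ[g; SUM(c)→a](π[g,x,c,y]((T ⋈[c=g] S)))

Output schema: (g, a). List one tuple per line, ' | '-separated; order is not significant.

Subexpression sizes:
  T → 6
  S → 3
  (T ⋈[c=g] S) → 1
  π[g,x,c,y]((T ⋈[c=g] S)) → 1
  γ[g; SUM(c)→a](π[g,x,c,y]((T ⋈[c=g] S))) → 1

== RESULT ==
g | a
1 | 1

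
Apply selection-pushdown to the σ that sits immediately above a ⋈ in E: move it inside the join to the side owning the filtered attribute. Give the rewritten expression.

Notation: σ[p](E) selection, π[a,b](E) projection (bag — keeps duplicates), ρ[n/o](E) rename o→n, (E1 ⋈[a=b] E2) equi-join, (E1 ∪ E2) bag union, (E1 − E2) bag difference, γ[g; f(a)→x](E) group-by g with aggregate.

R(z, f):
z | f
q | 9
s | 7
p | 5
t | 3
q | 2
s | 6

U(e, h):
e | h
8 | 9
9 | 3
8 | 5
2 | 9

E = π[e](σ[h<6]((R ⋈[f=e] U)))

σ filters on h, owned by the right side.
E' = π[e]((R ⋈[f=e] σ[h<6](U)))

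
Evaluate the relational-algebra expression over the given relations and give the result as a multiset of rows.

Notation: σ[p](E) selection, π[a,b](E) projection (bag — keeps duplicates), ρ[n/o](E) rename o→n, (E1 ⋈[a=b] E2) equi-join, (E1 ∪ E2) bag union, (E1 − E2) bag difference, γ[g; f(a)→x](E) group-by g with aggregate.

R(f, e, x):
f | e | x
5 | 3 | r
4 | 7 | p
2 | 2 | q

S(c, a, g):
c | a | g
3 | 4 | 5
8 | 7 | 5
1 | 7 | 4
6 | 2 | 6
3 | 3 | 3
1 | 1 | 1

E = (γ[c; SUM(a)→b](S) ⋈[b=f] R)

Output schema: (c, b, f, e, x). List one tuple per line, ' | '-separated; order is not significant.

Stepwise |·|:
  S → 6
  γ[c; SUM(a)→b](S) → 4
  R → 3
  (γ[c; SUM(a)→b](S) ⋈[b=f] R) → 1

== RESULT ==
c | b | f | e | x
6 | 2 | 2 | 2 | q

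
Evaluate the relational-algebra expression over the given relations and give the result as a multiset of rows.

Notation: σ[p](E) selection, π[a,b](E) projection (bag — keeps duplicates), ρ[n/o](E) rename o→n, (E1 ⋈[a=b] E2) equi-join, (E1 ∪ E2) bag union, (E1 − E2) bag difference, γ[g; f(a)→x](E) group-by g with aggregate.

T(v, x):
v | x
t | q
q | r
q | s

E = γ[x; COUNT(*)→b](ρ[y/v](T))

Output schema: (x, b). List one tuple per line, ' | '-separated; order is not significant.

Stepwise |·|:
  T → 3
  ρ[y/v](T) → 3
  γ[x; COUNT(*)→b](ρ[y/v](T)) → 3

== RESULT ==
x | b
q | 1
r | 1
s | 1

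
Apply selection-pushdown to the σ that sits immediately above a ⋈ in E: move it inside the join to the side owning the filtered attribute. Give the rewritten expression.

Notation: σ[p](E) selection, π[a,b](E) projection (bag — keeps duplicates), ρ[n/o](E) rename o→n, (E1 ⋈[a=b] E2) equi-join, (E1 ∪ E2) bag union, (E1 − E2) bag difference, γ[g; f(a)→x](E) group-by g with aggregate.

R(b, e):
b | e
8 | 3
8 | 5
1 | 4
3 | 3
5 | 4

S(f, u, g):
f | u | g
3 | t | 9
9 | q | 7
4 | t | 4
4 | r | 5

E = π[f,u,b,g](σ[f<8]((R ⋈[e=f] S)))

σ filters on f, owned by the right side.
E' = π[f,u,b,g]((R ⋈[e=f] σ[f<8](S)))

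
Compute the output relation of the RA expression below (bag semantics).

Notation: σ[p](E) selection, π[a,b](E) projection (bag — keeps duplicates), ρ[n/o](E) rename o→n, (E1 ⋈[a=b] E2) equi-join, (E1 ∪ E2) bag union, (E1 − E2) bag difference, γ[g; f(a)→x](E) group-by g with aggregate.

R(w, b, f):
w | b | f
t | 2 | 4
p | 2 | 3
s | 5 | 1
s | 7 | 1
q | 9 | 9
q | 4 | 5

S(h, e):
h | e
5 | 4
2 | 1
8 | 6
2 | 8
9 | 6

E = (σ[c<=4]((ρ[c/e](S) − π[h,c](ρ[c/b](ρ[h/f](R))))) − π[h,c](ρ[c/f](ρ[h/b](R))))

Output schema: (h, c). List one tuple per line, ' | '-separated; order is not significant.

Per-node cardinality:
  S → 5
  ρ[c/e](S) → 5
  R → 6
  ρ[h/f](R) → 6
  ρ[c/b](ρ[h/f](R)) → 6
  π[h,c](ρ[c/b](ρ[h/f](R))) → 6
  (ρ[c/e](S) − π[h,c](ρ[c/b](ρ[h/f](R)))) → 4
  σ[c<=4]((ρ[c/e](S) − π[h,c](ρ[c/b](ρ[h/f](R))))) → 1
  R → 6
  ρ[h/b](R) → 6
  ρ[c/f](ρ[h/b](R)) → 6
  π[h,c](ρ[c/f](ρ[h/b](R))) → 6
  (σ[c<=4]((ρ[c/e](S) − π[h,c](ρ[c/b](ρ[h/f](R))))) − π[h,c](ρ[c/f](ρ[h/b](R)))) → 1

== RESULT ==
h | c
2 | 1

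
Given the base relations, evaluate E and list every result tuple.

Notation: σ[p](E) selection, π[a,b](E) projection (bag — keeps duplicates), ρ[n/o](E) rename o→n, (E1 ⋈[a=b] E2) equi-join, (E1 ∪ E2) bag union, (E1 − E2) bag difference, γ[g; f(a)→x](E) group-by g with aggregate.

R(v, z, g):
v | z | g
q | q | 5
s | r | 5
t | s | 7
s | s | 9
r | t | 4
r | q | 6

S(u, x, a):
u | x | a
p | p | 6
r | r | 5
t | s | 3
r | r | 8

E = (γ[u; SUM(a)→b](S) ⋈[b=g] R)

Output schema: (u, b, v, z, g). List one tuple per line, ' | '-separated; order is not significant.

Row counts bottom-up:
  S → 4
  γ[u; SUM(a)→b](S) → 3
  R → 6
  (γ[u; SUM(a)→b](S) ⋈[b=g] R) → 1

== RESULT ==
u | b | v | z | g
p | 6 | r | q | 6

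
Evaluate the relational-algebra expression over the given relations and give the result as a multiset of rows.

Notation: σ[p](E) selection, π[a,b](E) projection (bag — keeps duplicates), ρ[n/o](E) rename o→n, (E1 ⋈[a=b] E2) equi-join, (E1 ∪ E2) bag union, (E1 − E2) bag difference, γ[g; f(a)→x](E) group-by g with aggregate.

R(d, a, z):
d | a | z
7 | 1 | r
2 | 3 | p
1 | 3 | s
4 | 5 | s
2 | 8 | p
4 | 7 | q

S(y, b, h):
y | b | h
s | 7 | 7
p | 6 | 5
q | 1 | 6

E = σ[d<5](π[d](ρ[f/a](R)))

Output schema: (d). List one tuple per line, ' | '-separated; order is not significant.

Stepwise |·|:
  R → 6
  ρ[f/a](R) → 6
  π[d](ρ[f/a](R)) → 6
  σ[d<5](π[d](ρ[f/a](R))) → 5

== RESULT ==
d
1
2
2
4
4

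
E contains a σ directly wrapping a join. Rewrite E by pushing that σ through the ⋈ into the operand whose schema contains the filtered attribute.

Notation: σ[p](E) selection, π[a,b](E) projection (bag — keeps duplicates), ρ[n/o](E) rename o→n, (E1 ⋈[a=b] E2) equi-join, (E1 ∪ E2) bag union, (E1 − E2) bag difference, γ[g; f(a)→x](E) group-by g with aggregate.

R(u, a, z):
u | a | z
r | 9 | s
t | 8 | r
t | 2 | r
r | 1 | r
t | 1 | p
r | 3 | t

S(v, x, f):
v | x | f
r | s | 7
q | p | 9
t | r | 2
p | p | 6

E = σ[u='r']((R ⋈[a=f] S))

σ filters on u, owned by the left side.
E' = (σ[u='r'](R) ⋈[a=f] S)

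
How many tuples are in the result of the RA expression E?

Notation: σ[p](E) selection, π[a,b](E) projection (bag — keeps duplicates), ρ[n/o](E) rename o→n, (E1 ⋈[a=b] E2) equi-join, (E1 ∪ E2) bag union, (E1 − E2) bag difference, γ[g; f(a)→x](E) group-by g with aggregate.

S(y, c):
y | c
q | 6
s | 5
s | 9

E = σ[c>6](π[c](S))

Subexpression sizes:
  S → 3
  π[c](S) → 3
  σ[c>6](π[c](S)) → 1

|E| = 1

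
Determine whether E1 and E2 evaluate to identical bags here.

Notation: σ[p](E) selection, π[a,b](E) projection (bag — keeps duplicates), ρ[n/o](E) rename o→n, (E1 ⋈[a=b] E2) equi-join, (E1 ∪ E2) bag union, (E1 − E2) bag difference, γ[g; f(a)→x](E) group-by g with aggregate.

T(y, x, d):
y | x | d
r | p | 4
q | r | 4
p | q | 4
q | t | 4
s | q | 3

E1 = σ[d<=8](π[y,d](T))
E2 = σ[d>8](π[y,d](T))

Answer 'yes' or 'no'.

E1 stepwise |·|:
  T → 5
  π[y,d](T) → 5
  σ[d<=8](π[y,d](T)) → 5
E2 stepwise |·|:
  T → 5
  π[y,d](T) → 5
  σ[d>8](π[y,d](T)) → 0

E1 result:
y | d
p | 4
q | 4
q | 4
r | 4
s | 3
E2 result:
y | d
(0 rows)
Witness: ('p', 4) appears 1× in E1 but 0× in E2.

no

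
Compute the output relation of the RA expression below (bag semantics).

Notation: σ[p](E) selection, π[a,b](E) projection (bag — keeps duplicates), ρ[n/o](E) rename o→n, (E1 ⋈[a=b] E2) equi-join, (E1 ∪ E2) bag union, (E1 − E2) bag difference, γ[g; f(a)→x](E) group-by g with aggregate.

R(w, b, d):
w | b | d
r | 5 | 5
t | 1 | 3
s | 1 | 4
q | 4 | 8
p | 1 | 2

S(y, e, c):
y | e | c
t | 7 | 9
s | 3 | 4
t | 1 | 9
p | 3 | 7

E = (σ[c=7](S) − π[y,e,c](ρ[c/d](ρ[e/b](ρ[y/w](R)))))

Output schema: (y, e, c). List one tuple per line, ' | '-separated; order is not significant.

Row counts bottom-up:
  S → 4
  σ[c=7](S) → 1
  R → 5
  ρ[y/w](R) → 5
  ρ[e/b](ρ[y/w](R)) → 5
  ρ[c/d](ρ[e/b](ρ[y/w](R))) → 5
  π[y,e,c](ρ[c/d](ρ[e/b](ρ[y/w](R)))) → 5
  (σ[c=7](S) − π[y,e,c](ρ[c/d](ρ[e/b](ρ[y/w](R))))) → 1

== RESULT ==
y | e | c
p | 3 | 7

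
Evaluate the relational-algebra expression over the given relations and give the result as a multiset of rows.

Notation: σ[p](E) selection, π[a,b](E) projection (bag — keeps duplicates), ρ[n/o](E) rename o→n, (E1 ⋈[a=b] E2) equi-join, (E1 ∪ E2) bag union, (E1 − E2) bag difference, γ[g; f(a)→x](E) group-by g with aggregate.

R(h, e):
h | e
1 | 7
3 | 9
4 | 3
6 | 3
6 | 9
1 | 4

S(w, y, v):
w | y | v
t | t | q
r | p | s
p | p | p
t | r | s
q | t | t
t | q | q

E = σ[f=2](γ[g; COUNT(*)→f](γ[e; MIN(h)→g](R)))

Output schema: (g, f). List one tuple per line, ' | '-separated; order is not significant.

Stepwise |·|:
  R → 6
  γ[e; MIN(h)→g](R) → 4
  γ[g; COUNT(*)→f](γ[e; MIN(h)→g](R)) → 3
  σ[f=2](γ[g; COUNT(*)→f](γ[e; MIN(h)→g](R))) → 1

== RESULT ==
g | f
1 | 2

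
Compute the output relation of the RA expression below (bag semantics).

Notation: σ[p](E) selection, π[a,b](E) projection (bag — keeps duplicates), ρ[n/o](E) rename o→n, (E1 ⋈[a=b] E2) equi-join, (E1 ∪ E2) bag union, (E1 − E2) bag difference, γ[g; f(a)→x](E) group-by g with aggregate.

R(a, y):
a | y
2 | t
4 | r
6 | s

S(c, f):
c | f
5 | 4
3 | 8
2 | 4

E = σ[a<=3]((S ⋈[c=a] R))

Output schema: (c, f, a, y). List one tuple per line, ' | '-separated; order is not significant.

Stepwise |·|:
  S → 3
  R → 3
  (S ⋈[c=a] R) → 1
  σ[a<=3]((S ⋈[c=a] R)) → 1

== RESULT ==
c | f | a | y
2 | 4 | 2 | t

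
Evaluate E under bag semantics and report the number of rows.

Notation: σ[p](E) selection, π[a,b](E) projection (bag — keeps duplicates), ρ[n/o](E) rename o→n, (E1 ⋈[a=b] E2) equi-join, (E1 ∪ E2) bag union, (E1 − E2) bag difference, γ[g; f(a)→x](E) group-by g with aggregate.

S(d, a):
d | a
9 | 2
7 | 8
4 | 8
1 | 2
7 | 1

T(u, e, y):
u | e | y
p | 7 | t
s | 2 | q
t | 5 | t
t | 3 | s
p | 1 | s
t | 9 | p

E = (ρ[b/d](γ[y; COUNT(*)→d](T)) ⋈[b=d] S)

Stepwise |·|:
  T → 6
  γ[y; COUNT(*)→d](T) → 4
  ρ[b/d](γ[y; COUNT(*)→d](T)) → 4
  S → 5
  (ρ[b/d](γ[y; COUNT(*)→d](T)) ⋈[b=d] S) → 2

|E| = 2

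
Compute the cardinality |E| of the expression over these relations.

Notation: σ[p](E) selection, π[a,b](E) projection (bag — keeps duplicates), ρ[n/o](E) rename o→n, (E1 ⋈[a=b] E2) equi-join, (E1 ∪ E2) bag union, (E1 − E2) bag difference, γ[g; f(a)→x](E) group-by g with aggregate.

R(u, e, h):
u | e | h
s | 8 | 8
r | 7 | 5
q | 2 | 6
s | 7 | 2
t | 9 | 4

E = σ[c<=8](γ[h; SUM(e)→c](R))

Row counts bottom-up:
  R → 5
  γ[h; SUM(e)→c](R) → 5
  σ[c<=8](γ[h; SUM(e)→c](R)) → 4

|E| = 4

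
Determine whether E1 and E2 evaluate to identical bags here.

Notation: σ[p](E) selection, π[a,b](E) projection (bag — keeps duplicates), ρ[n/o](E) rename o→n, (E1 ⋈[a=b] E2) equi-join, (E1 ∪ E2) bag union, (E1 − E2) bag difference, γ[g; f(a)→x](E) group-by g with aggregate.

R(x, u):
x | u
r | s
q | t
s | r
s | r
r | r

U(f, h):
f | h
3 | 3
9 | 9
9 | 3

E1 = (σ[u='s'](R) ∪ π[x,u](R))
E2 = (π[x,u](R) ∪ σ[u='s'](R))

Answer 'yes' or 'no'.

E1 stepwise |·|:
  R → 5
  σ[u='s'](R) → 1
  R → 5
  π[x,u](R) → 5
  (σ[u='s'](R) ∪ π[x,u](R)) → 6
E2 stepwise |·|:
  R → 5
  π[x,u](R) → 5
  R → 5
  σ[u='s'](R) → 1
  (π[x,u](R) ∪ σ[u='s'](R)) → 6

E1 and E2 produce the same multiset:
x | u
q | t
r | r
r | s
r | s
s | r
s | r

yes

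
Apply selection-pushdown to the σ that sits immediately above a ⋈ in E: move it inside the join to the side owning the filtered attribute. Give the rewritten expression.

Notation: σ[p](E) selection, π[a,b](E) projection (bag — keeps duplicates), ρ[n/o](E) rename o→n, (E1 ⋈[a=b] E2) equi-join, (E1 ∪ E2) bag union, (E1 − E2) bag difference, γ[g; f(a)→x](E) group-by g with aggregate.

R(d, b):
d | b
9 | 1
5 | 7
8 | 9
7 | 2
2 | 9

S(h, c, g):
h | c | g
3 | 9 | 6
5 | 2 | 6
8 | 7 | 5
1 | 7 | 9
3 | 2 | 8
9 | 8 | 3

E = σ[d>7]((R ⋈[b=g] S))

σ filters on d, owned by the left side.
E' = (σ[d>7](R) ⋈[b=g] S)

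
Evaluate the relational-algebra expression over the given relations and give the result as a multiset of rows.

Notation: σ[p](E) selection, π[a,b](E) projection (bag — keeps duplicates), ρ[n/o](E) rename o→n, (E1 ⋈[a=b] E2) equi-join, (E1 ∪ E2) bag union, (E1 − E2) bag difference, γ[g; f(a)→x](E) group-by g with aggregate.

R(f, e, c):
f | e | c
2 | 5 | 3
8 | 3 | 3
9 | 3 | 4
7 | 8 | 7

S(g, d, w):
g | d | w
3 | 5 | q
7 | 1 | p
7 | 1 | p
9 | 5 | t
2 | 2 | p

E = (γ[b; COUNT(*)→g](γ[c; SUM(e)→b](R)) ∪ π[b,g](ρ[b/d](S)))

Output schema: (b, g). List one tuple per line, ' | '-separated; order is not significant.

Stepwise |·|:
  R → 4
  γ[c; SUM(e)→b](R) → 3
  γ[b; COUNT(*)→g](γ[c; SUM(e)→b](R)) → 2
  S → 5
  ρ[b/d](S) → 5
  π[b,g](ρ[b/d](S)) → 5
  (γ[b; COUNT(*)→g](γ[c; SUM(e)→b](R)) ∪ π[b,g](ρ[b/d](S))) → 7

== RESULT ==
b | g
1 | 7
1 | 7
2 | 2
3 | 1
5 | 3
5 | 9
8 | 2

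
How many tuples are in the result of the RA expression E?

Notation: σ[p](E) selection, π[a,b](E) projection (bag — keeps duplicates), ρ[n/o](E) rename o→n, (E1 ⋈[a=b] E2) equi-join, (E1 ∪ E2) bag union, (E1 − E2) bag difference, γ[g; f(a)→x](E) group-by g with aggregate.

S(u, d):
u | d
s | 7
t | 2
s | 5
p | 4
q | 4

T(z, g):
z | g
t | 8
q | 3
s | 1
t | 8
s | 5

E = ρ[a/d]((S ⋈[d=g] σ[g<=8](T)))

Stepwise |·|:
  S → 5
  T → 5
  σ[g<=8](T) → 5
  (S ⋈[d=g] σ[g<=8](T)) → 1
  ρ[a/d]((S ⋈[d=g] σ[g<=8](T))) → 1

|E| = 1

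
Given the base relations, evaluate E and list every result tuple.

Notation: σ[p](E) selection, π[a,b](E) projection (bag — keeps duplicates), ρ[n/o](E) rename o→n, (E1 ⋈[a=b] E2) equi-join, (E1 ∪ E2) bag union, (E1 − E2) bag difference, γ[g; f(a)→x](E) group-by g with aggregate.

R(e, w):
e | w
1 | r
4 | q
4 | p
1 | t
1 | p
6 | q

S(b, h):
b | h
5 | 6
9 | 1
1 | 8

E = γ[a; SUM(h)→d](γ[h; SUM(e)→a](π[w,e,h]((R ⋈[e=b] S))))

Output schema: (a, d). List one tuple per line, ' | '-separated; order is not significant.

Stepwise |·|:
  R → 6
  S → 3
  (R ⋈[e=b] S) → 3
  π[w,e,h]((R ⋈[e=b] S)) → 3
  γ[h; SUM(e)→a](π[w,e,h]((R ⋈[e=b] S))) → 1
  γ[a; SUM(h)→d](γ[h; SUM(e)→a](π[w,e,h]((R ⋈[e=b] S)))) → 1

== RESULT ==
a | d
3 | 8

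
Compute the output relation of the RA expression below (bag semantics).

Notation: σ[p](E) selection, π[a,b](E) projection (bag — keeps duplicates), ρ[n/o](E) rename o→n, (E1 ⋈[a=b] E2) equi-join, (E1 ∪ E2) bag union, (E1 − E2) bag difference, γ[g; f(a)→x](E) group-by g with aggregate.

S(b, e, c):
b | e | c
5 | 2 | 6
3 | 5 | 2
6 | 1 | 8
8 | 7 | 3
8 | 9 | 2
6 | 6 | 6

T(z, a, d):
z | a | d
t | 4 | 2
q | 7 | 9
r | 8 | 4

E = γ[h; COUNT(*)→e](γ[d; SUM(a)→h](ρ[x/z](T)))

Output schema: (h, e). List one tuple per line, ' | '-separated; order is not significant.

Per-node cardinality:
  T → 3
  ρ[x/z](T) → 3
  γ[d; SUM(a)→h](ρ[x/z](T)) → 3
  γ[h; COUNT(*)→e](γ[d; SUM(a)→h](ρ[x/z](T))) → 3

== RESULT ==
h | e
4 | 1
7 | 1
8 | 1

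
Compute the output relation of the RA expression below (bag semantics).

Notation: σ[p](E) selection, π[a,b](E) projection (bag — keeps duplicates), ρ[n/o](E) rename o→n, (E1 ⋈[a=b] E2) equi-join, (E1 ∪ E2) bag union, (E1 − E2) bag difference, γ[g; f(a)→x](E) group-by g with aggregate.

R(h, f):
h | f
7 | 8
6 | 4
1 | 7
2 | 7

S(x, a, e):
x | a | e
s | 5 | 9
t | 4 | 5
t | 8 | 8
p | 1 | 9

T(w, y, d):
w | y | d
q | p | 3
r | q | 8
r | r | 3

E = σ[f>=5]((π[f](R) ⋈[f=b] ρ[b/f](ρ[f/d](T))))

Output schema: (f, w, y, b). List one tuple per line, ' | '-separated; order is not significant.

Subexpression sizes:
  R → 4
  π[f](R) → 4
  T → 3
  ρ[f/d](T) → 3
  ρ[b/f](ρ[f/d](T)) → 3
  (π[f](R) ⋈[f=b] ρ[b/f](ρ[f/d](T))) → 1
  σ[f>=5]((π[f](R) ⋈[f=b] ρ[b/f](ρ[f/d](T)))) → 1

== RESULT ==
f | w | y | b
8 | r | q | 8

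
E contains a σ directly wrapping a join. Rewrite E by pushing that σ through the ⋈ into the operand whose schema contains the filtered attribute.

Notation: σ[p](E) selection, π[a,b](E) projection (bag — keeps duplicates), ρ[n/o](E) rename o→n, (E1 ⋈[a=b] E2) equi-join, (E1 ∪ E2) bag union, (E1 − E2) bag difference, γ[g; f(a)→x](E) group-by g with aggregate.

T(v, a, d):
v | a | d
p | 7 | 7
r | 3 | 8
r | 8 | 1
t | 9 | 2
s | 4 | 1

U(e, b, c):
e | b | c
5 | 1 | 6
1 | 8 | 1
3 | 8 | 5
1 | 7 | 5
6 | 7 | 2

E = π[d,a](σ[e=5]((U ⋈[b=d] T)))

σ filters on e, owned by the left side.
E' = π[d,a]((σ[e=5](U) ⋈[b=d] T))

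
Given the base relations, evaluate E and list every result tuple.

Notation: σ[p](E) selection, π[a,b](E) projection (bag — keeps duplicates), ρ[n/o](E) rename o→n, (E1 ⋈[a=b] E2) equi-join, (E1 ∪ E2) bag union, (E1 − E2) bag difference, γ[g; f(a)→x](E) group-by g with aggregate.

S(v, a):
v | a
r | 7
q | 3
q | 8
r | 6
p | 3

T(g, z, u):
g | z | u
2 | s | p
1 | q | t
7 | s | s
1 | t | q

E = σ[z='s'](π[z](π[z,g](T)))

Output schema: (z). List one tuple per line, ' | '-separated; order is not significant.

Subexpression sizes:
  T → 4
  π[z,g](T) → 4
  π[z](π[z,g](T)) → 4
  σ[z='s'](π[z](π[z,g](T))) → 2

== RESULT ==
z
s
s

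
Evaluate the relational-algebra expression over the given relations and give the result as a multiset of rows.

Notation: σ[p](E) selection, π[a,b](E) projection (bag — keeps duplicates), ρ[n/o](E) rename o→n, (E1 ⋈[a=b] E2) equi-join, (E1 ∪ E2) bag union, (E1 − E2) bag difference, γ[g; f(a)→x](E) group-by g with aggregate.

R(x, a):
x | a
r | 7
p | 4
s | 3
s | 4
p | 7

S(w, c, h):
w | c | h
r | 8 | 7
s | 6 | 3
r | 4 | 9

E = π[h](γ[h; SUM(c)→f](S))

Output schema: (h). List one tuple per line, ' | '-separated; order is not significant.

Stepwise |·|:
  S → 3
  γ[h; SUM(c)→f](S) → 3
  π[h](γ[h; SUM(c)→f](S)) → 3

== RESULT ==
h
3
7
9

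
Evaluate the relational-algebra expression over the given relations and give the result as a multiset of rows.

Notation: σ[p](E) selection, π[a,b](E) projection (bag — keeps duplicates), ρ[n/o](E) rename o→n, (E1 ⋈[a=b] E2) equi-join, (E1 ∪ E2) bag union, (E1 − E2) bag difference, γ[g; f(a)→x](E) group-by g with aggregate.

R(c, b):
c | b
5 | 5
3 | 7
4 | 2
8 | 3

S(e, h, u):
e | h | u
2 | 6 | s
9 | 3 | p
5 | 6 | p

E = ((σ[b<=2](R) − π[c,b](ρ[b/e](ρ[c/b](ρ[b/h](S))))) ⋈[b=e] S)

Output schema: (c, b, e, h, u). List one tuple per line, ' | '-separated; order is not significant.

Per-node cardinality:
  R → 4
  σ[b<=2](R) → 1
  S → 3
  ρ[b/h](S) → 3
  ρ[c/b](ρ[b/h](S)) → 3
  ρ[b/e](ρ[c/b](ρ[b/h](S))) → 3
  π[c,b](ρ[b/e](ρ[c/b](ρ[b/h](S)))) → 3
  (σ[b<=2](R) − π[c,b](ρ[b/e](ρ[c/b](ρ[b/h](S))))) → 1
  S → 3
  ((σ[b<=2](R) − π[c,b](ρ[b/e](ρ[c/b](ρ[b/h](S))))) ⋈[b=e] S) → 1

== RESULT ==
c | b | e | h | u
4 | 2 | 2 | 6 | s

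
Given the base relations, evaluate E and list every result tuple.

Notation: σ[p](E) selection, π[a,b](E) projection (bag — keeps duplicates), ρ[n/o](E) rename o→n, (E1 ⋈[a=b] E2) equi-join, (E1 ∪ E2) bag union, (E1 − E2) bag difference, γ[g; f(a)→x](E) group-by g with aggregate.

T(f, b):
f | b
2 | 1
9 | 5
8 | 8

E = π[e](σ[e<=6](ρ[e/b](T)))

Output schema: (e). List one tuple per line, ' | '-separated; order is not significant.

Subexpression sizes:
  T → 3
  ρ[e/b](T) → 3
  σ[e<=6](ρ[e/b](T)) → 2
  π[e](σ[e<=6](ρ[e/b](T))) → 2

== RESULT ==
e
1
5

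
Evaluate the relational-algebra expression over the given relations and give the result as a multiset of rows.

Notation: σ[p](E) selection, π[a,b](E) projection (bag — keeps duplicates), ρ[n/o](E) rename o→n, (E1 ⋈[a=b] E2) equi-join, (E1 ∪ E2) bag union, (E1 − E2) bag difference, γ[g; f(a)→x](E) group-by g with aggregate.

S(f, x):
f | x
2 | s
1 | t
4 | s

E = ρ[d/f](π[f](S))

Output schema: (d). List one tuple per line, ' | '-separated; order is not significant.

Row counts bottom-up:
  S → 3
  π[f](S) → 3
  ρ[d/f](π[f](S)) → 3

== RESULT ==
d
1
2
4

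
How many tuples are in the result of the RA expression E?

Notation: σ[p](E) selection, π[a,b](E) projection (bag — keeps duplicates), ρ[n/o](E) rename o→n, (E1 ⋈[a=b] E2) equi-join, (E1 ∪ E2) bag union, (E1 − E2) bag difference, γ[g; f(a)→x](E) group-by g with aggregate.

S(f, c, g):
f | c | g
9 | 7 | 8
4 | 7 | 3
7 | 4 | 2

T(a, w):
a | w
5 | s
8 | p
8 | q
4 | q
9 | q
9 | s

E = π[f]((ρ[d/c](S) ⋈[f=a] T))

Row counts bottom-up:
  S → 3
  ρ[d/c](S) → 3
  T → 6
  (ρ[d/c](S) ⋈[f=a] T) → 3
  π[f]((ρ[d/c](S) ⋈[f=a] T)) → 3

|E| = 3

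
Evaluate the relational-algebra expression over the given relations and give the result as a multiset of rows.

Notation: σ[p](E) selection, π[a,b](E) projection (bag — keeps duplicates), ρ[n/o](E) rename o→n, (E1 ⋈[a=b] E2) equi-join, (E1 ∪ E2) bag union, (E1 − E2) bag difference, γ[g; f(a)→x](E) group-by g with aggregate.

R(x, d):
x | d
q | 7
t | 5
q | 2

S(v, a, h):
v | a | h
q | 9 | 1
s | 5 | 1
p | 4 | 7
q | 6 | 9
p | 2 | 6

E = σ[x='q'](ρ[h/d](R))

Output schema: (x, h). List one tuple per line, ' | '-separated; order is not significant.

Stepwise |·|:
  R → 3
  ρ[h/d](R) → 3
  σ[x='q'](ρ[h/d](R)) → 2

== RESULT ==
x | h
q | 2
q | 7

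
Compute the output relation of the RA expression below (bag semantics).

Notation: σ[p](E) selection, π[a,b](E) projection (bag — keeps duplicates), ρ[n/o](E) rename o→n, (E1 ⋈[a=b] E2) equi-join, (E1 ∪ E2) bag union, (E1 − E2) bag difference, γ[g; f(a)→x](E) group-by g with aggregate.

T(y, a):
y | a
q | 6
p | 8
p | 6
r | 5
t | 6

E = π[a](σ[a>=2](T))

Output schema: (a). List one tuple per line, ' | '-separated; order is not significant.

Per-node cardinality:
  T → 5
  σ[a>=2](T) → 5
  π[a](σ[a>=2](T)) → 5

== RESULT ==
a
5
6
6
6
8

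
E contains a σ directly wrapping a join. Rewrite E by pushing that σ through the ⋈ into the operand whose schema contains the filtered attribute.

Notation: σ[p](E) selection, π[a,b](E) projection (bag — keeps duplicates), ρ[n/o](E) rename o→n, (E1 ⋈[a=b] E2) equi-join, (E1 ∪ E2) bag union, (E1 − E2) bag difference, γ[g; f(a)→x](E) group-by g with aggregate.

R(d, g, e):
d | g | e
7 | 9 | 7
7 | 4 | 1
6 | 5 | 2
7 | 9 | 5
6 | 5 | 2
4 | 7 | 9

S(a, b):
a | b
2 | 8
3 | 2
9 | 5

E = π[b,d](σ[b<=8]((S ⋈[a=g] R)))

σ filters on b, owned by the left side.
E' = π[b,d]((σ[b<=8](S) ⋈[a=g] R))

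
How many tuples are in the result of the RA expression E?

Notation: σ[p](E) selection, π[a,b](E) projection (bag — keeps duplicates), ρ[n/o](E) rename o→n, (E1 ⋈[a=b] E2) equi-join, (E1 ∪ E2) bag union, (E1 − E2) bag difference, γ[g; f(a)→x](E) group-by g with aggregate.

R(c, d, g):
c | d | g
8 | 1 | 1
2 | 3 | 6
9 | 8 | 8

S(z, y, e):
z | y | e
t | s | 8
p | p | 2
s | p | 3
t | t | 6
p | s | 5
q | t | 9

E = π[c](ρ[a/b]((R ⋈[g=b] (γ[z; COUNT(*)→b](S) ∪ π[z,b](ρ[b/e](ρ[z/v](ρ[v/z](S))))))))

Row counts bottom-up:
  R → 3
  S → 6
  γ[z; COUNT(*)→b](S) → 4
  S → 6
  ρ[v/z](S) → 6
  ρ[z/v](ρ[v/z](S)) → 6
  ρ[b/e](ρ[z/v](ρ[v/z](S))) → 6
  π[z,b](ρ[b/e](ρ[z/v](ρ[v/z](S)))) → 6
  (γ[z; COUNT(*)→b](S) ∪ π[z,b](ρ[b/e](ρ[z/v](ρ[v/z](S))))) → 10
  (R ⋈[g=b] (γ[z; COUNT(*)→b](S) ∪ π[z,b](ρ[b/e](ρ[z/v](ρ[v/z](S)))))) → 4
  ρ[a/b]((R ⋈[g=b] (γ[z; COUNT(*)→b](S) ∪ π[z,b](ρ[b/e](ρ[z/v](ρ[v/z](S))))))) → 4
  π[c](ρ[a/b]((R ⋈[g=b] (γ[z; COUNT(*)→b](S) ∪ π[z,b](ρ[b/e](ρ[z/v](ρ[v/z](S)))))))) → 4

|E| = 4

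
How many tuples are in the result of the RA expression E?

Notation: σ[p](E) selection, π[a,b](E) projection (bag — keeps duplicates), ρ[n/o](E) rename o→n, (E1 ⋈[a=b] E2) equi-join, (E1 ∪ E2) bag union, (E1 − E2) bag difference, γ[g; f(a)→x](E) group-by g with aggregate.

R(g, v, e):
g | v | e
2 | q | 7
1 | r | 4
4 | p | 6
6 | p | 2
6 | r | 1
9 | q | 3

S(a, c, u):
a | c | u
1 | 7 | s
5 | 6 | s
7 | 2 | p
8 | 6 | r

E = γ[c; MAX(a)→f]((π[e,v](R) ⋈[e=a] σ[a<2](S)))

Subexpression sizes:
  R → 6
  π[e,v](R) → 6
  S → 4
  σ[a<2](S) → 1
  (π[e,v](R) ⋈[e=a] σ[a<2](S)) → 1
  γ[c; MAX(a)→f]((π[e,v](R) ⋈[e=a] σ[a<2](S))) → 1

|E| = 1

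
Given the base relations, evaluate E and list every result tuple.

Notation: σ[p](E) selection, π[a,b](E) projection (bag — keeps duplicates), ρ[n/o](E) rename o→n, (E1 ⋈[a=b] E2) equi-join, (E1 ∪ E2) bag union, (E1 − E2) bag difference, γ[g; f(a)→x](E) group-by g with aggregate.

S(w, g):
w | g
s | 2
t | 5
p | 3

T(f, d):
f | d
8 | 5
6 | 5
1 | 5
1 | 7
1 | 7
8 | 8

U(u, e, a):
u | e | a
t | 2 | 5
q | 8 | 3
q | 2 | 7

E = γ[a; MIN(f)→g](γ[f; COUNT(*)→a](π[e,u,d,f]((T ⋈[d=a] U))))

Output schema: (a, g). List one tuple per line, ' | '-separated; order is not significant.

Row counts bottom-up:
  T → 6
  U → 3
  (T ⋈[d=a] U) → 5
  π[e,u,d,f]((T ⋈[d=a] U)) → 5
  γ[f; COUNT(*)→a](π[e,u,d,f]((T ⋈[d=a] U))) → 3
  γ[a; MIN(f)→g](γ[f; COUNT(*)→a](π[e,u,d,f]((T ⋈[d=a] U)))) → 2

== RESULT ==
a | g
1 | 6
3 | 1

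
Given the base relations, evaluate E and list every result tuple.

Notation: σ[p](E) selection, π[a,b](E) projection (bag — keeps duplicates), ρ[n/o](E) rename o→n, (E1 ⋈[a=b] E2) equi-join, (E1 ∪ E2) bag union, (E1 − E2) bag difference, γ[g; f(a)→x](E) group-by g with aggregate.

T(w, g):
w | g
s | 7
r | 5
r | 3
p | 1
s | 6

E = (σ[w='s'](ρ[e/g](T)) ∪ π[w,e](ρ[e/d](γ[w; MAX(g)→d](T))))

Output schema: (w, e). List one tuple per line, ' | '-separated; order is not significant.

Subexpression sizes:
  T → 5
  ρ[e/g](T) → 5
  σ[w='s'](ρ[e/g](T)) → 2
  T → 5
  γ[w; MAX(g)→d](T) → 3
  ρ[e/d](γ[w; MAX(g)→d](T)) → 3
  π[w,e](ρ[e/d](γ[w; MAX(g)→d](T))) → 3
  (σ[w='s'](ρ[e/g](T)) ∪ π[w,e](ρ[e/d](γ[w; MAX(g)→d](T)))) → 5

== RESULT ==
w | e
p | 1
r | 5
s | 6
s | 7
s | 7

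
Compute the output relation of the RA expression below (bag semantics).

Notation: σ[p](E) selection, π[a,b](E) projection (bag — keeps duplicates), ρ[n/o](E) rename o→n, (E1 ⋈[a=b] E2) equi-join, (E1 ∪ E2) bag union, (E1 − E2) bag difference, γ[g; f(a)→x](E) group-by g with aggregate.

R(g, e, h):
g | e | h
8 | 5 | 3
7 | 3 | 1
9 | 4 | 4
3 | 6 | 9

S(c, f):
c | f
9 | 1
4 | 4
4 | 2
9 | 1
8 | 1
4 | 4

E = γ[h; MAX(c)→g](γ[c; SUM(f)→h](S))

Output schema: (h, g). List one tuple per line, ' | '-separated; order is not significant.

Per-node cardinality:
  S → 6
  γ[c; SUM(f)→h](S) → 3
  γ[h; MAX(c)→g](γ[c; SUM(f)→h](S)) → 3

== RESULT ==
h | g
1 | 8
2 | 9
10 | 4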